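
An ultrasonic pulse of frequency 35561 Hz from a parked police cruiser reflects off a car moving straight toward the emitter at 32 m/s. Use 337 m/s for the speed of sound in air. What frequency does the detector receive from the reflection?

43023 Hz

The car first receives the wave as a moving observer: f₁ = f₀ · (v + u)/v = 35561 × (337 + 32)/337 ≈ 38938 Hz.
The reflection then acts as a moving source: f₂ = f₁ · v/(v − u) ≈ 43023 Hz.
Equivalently f₂ = f₀ · (v + u)/(v − u).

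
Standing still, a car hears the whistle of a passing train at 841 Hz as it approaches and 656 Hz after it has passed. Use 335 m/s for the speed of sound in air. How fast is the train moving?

41 m/s

f₁/f₂ = (v + v_s)/(v − v_s), so v_s = v · (f₁ − f₂)/(f₁ + f₂).
v_s = 335 × (841 − 656)/(841 + 656) = 335 × 185/1497 ≈ 41 m/s.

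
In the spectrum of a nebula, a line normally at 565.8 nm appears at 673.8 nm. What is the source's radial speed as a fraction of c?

λ'/λ₀ = 1.1909 > 1 (redshift), so the source is receding.
λ'/λ₀ = √((1 + β)/(1 − β)) for a receding source ⇒ β = (r² − 1)/(r² + 1) with r = λ'/λ₀.
β = (1.4182 − 1)/(1.4182 + 1) ≈ 0.173.

0.173c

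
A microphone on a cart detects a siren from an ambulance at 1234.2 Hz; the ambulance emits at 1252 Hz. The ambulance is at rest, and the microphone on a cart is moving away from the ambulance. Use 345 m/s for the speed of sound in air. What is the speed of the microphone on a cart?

4.9 m/s

f' = f · (v − v_o)/v ⇒ v_o = v · |f'/f − 1|.
v_o = 345 × |1234.2/1252 − 1| = 345 × 0.01422 ≈ 4.9 m/s.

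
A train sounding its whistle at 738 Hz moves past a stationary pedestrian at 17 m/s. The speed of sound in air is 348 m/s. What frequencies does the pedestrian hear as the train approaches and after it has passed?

Approaching: f₁ = f · v/(v − v_s) = 738 × 348/331 ≈ 776 Hz.
Receding: f₂ = f · v/(v + v_s) = 738 × 348/365 ≈ 704 Hz.

776 Hz approaching; 704 Hz receding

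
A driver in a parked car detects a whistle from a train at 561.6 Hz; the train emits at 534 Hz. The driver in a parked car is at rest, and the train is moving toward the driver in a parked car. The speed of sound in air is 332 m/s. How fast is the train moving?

16.3 m/s

f' = f · v/(v − v_s) ⇒ v_s = v · |1 − f/f'|.
v_s = 332 × |1 − 534/561.6| = 332 × 0.04915 ≈ 16.3 m/s.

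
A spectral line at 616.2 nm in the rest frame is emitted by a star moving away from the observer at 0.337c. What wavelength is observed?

875.0 nm

Relativistic Doppler for wavelength: λ' = λ₀ · √((1 + β)/(1 − β)).
λ' = 616.2 × √(1.3370/0.6630) = 616.2 × 1.42007 ≈ 875.0 nm.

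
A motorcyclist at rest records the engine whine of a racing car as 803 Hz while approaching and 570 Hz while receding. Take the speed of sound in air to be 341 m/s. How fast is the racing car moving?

58 m/s

f₁/f₂ = (v + v_s)/(v − v_s), so v_s = v · (f₁ − f₂)/(f₁ + f₂).
v_s = 341 × (803 − 570)/(803 + 570) = 341 × 233/1373 ≈ 58 m/s.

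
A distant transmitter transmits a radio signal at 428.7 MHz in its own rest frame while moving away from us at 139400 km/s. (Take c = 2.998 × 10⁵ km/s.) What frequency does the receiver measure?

259.1 MHz

β = v/c = 139400/299800 = 0.4650.
Relativistic Doppler for frequency: f' = f₀ · √((1 − β)/(1 + β)).
f' = 428.7 × √(0.5350/1.4650) = 428.7 × 0.60433 ≈ 259.1 MHz.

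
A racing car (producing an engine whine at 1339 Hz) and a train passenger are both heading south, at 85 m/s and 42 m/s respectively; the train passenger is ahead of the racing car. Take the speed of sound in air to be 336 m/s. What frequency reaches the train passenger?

1568 Hz

The train passenger is ahead, so the racing car is moving toward it while the train passenger is moving away from the racing car.
General Doppler shift: f' = f · (v − v_o)/(v − v_s).
f' = 1339 × (336 − 42)/(336 − 85) = 1339 × 294/251 ≈ 1568 Hz.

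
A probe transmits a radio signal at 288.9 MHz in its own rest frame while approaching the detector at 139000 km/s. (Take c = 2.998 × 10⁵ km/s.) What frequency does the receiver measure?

β = v/c = 139000/299800 = 0.4636.
Relativistic Doppler for frequency: f' = f₀ · √((1 + β)/(1 − β)).
f' = 288.9 × √(1.4636/0.5364) = 288.9 × 1.65192 ≈ 477.2 MHz.

477.2 MHz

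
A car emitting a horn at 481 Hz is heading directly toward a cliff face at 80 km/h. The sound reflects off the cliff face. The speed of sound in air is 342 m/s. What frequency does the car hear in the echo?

548 Hz

80 km/h = 22.22 m/s.
The cliff face receives the sound from a moving source: f₁ = f₀ · v/(v − v_e) = 481 × 342/319.78 ≈ 514 Hz.
On the return leg the car is a moving observer: f₂ = f₁ · (v + v_e)/v = 514 × 364.22/342 ≈ 548 Hz.
Equivalently f₂ = f₀ · (v + v_e)/(v − v_e).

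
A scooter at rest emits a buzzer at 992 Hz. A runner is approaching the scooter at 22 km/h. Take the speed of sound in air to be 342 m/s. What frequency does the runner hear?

1010 Hz

22 km/h = 6.111 m/s.
Only the observer moves, toward the source, so f' = f · (v + v_o)/v.
f' = 992 × (342 + 6.111)/342 = 992 × 348.11/342 ≈ 1010 Hz.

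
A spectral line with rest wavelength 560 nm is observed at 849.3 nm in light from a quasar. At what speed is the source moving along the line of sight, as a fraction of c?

λ'/λ₀ = 1.5166 > 1 (redshift), so the source is receding.
λ'/λ₀ = √((1 + β)/(1 − β)) for a receding source ⇒ β = (r² − 1)/(r² + 1) with r = λ'/λ₀.
β = (2.3001 − 1)/(2.3001 + 1) ≈ 0.394.

0.394c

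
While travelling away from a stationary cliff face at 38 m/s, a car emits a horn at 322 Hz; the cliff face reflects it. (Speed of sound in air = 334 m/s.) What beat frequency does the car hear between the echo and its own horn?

The cliff face receives the sound from a moving source: f₁ = f₀ · v/(v + v_e) = 322 × 334/372 ≈ 289.1 Hz.
On the return leg the car is a moving observer: f₂ = f₁ · (v − v_e)/v = 289.1 × 296/334 ≈ 256.2 Hz.
Equivalently f₂ = f₀ · (v − v_e)/(v + v_e).
Beat against the emitted tone: |f₂ − f₀| = 2v_e·f₀/(v + v_e) = 2 × 38 × 322/372 ≈ 66 Hz.

66 Hz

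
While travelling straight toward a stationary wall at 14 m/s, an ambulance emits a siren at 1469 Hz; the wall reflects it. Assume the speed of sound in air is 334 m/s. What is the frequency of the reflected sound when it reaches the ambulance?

The wall receives the sound from a moving source: f₁ = f₀ · v/(v − v_e) = 1469 × 334/320 ≈ 1533 Hz.
On the return leg the ambulance is a moving observer: f₂ = f₁ · (v + v_e)/v = 1533 × 348/334 ≈ 1598 Hz.

1598 Hz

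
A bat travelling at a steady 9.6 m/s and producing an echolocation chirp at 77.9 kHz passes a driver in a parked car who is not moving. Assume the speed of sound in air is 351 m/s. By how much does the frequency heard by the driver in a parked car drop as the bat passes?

Approaching: f₁ = f · v/(v − v_s) = 77.9 × 351/341.4 ≈ 80.09 kHz.
Receding: f₂ = f · v/(v + v_s) = 77.9 × 351/360.6 ≈ 75.83 kHz.
Drop: f₁ − f₂ = 2f·v·v_s/(v² − v_s²) = 2 × 77.9 × 351 × 9.6/(351² − 9.6²) ≈ 4.26 kHz.

4.26 kHz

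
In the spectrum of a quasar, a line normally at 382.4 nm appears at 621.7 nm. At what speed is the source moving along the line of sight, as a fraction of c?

0.451

λ'/λ₀ = 1.6258 > 1 (redshift), so the source is receding.
λ'/λ₀ = √((1 + β)/(1 − β)) for a receding source ⇒ β = (r² − 1)/(r² + 1) with r = λ'/λ₀.
β = (2.6432 − 1)/(2.6432 + 1) ≈ 0.451.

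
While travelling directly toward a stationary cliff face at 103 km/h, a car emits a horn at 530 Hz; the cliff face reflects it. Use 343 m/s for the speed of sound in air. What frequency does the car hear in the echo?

103 km/h = 28.61 m/s.
The cliff face receives the sound from a moving source: f₁ = f₀ · v/(v − v_e) = 530 × 343/314.39 ≈ 578 Hz.
On the return leg the car is a moving observer: f₂ = f₁ · (v + v_e)/v = 578 × 371.61/343 ≈ 626 Hz.

626 Hz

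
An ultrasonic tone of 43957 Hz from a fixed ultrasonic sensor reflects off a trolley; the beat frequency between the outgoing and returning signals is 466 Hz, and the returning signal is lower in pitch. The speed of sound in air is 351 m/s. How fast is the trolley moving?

1.87 m/s

Double Doppler shift off a moving reflector: f₂ = f₀ · (v + u)/(v − u) (u > 0 toward emitter).
Returning signal is lower, so f₂ = f₀ − Δf = 43957 − 466 = 43491 Hz.
Rearranging, u = v · (f₂ − f₀)/(f₂ + f₀) = 351 × -466/87448 ≈ -1.87 m/s.
So the trolley is moving at 1.87 m/s away from the emitter.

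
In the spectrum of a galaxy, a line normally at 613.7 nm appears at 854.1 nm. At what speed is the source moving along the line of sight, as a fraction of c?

0.319

λ'/λ₀ = 1.3917 > 1 (redshift), so the source is receding.
λ'/λ₀ = √((1 + β)/(1 − β)) for a receding source ⇒ β = (r² − 1)/(r² + 1) with r = λ'/λ₀.
β = (1.9369 − 1)/(1.9369 + 1) ≈ 0.319.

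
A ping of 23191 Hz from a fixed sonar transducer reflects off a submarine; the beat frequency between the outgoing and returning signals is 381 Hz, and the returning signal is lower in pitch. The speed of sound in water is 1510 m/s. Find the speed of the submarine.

Double Doppler shift off a moving reflector: f₂ = f₀ · (v + u)/(v − u) (u > 0 toward emitter).
Returning signal is lower, so f₂ = f₀ − Δf = 23191 − 381 = 22810 Hz.
Rearranging, u = v · (f₂ − f₀)/(f₂ + f₀) = 1510 × -381/46001 ≈ -12.5 m/s.
So the submarine is moving at 12.5 m/s away from the emitter.

12.5 m/s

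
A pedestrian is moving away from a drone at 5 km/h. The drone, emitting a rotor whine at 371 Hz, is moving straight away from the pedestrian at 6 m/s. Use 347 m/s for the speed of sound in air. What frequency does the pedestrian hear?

363 Hz

5 km/h = 1.389 m/s.
With source receding and observer receding, f' = f · (v − v_o)/(v + v_s).
f' = 371 × (347 − 1.389)/(347 + 6) = 371 × 345.61/353 ≈ 363 Hz.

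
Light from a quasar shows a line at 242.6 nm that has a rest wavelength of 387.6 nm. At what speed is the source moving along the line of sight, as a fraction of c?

0.437

λ'/λ₀ = 0.6259 < 1 (blueshift), so the source is approaching.
λ'/λ₀ = √((1 − β)/(1 + β)) for an approaching source ⇒ β = (1 − r²)/(1 + r²) with r = λ'/λ₀.
β = (1 − 0.3918)/(1 + 0.3918) ≈ 0.437.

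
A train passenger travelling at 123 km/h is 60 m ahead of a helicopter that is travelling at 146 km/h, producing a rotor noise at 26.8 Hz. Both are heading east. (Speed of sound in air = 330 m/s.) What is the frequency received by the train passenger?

27.4 Hz

146 km/h = 40.56 m/s; 123 km/h = 34.17 m/s.
The train passenger is ahead, so the helicopter is moving toward it while the train passenger is moving away from the helicopter.
General Doppler shift: f' = f · (v − v_o)/(v − v_s).
f' = 26.8 × (330 − 34.17)/(330 − 40.56) = 26.8 × 295.83/289.44 ≈ 27.4 Hz.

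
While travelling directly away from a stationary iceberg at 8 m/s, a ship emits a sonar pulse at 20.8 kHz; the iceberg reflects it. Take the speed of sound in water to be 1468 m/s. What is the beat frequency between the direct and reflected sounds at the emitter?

The iceberg receives the sound from a moving source: f₁ = f₀ · v/(v + v_e) = 20.8 × 1468/1476 ≈ 20.687 kHz.
On the return leg the ship is a moving observer: f₂ = f₁ · (v − v_e)/v = 20.687 × 1460/1468 ≈ 20.575 kHz.
Equivalently f₂ = f₀ · (v − v_e)/(v + v_e).
Beat against the emitted tone (with f₀ = 20800 Hz): |f₂ − f₀| = 2v_e·f₀/(v + v_e) = 2 × 8 × 20800/1476 ≈ 225 Hz.

225 Hz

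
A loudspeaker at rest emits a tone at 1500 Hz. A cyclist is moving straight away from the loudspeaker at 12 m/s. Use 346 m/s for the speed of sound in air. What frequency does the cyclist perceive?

1448 Hz

Only the observer moves, away from the source, so f' = f · (v − v_o)/v.
f' = 1500 × (346 − 12)/346 = 1500 × 334/346 ≈ 1448 Hz.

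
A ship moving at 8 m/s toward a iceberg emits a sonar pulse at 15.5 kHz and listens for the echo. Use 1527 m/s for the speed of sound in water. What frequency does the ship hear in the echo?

The iceberg receives the sound from a moving source: f₁ = f₀ · v/(v − v_e) = 15.5 × 1527/1519 ≈ 15.58 kHz.
On the return leg the ship is a moving observer: f₂ = f₁ · (v + v_e)/v = 15.58 × 1535/1527 ≈ 15.66 kHz.
Equivalently f₂ = f₀ · (v + v_e)/(v − v_e).

15.66 kHz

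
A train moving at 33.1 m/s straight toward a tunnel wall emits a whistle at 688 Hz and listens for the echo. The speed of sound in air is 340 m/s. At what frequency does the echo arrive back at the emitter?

The tunnel wall receives the sound from a moving source: f₁ = f₀ · v/(v − v_e) = 688 × 340/306.9 ≈ 762 Hz.
On the return leg the train is a moving observer: f₂ = f₁ · (v + v_e)/v = 762 × 373.1/340 ≈ 836 Hz.

836 Hz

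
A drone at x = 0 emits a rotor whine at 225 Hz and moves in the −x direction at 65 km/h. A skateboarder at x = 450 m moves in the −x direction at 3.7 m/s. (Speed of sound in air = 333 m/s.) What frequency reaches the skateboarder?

216 Hz

65 km/h = 18.06 m/s.
The observer lies on the +x side, so the source is heading away from the observer and the observer is heading toward the source.
General Doppler shift: f' = f · (v + v_o)/(v + v_s).
f' = 225 × (333 + 3.7)/(333 + 18.06) = 225 × 336.7/351.06 ≈ 216 Hz.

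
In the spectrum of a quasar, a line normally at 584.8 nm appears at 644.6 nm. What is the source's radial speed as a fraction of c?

0.097c

λ'/λ₀ = 1.1023 > 1 (redshift), so the source is receding.
λ'/λ₀ = √((1 + β)/(1 − β)) for a receding source ⇒ β = (r² − 1)/(r² + 1) with r = λ'/λ₀.
β = (1.2150 − 1)/(1.2150 + 1) ≈ 0.097.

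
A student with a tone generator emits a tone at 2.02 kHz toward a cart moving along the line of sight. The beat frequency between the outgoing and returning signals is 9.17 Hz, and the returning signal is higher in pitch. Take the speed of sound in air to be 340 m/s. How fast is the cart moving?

0.77 m/s

Double Doppler shift off a moving reflector: f₂ = f₀ · (v + u)/(v − u) (u > 0 toward emitter).
Returning signal is higher, so f₂ = f₀ + Δf = 2020 + 9.17 = 2029.17 Hz.
Rearranging, u = v · (f₂ − f₀)/(f₂ + f₀) = 340 × 9.17/4049.17 ≈ 0.77 m/s.
So the cart is moving at 0.77 m/s toward the emitter.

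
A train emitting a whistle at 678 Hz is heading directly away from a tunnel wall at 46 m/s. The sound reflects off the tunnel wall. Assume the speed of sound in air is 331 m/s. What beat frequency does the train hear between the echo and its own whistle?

The tunnel wall receives the sound from a moving source: f₁ = f₀ · v/(v + v_e) = 678 × 331/377 ≈ 595.3 Hz.
On the return leg the train is a moving observer: f₂ = f₁ · (v − v_e)/v = 595.3 × 285/331 ≈ 512.5 Hz.
Equivalently f₂ = f₀ · (v − v_e)/(v + v_e).
Beat against the emitted tone: |f₂ − f₀| = 2v_e·f₀/(v + v_e) = 2 × 46 × 678/377 ≈ 165 Hz.

165 Hz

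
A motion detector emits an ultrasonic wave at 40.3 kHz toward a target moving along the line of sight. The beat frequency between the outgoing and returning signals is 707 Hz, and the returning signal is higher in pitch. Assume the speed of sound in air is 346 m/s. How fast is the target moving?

Double Doppler shift off a moving reflector: f₂ = f₀ · (v + u)/(v − u) (u > 0 toward emitter).
Returning signal is higher, so f₂ = f₀ + Δf = 40300 + 707 = 41007 Hz.
Rearranging, u = v · (f₂ − f₀)/(f₂ + f₀) = 346 × 707/81307 ≈ 3.0 m/s.
So the target is moving at 3.0 m/s toward the emitter.

3.0 m/s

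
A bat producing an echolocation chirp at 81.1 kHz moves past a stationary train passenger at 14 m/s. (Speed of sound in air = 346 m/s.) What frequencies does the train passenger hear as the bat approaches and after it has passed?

Approaching: f₁ = f · v/(v − v_s) = 81.1 × 346/332 ≈ 84.5 kHz.
Receding: f₂ = f · v/(v + v_s) = 81.1 × 346/360 ≈ 77.9 kHz.

84.5 kHz approaching; 77.9 kHz receding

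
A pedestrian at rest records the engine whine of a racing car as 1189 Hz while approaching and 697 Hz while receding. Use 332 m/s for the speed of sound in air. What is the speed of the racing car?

87 m/s

f₁/f₂ = (v + v_s)/(v − v_s), so v_s = v · (f₁ − f₂)/(f₁ + f₂).
v_s = 332 × (1189 − 697)/(1189 + 697) = 332 × 492/1886 ≈ 87 m/s.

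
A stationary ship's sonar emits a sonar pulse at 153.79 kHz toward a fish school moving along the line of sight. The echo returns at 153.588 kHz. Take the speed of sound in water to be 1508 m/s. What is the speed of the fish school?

Double Doppler shift off a moving reflector: f₂ = f₀ · (v + u)/(v − u) (u > 0 toward emitter).
Rearranging, u = v · (f₂ − f₀)/(f₂ + f₀) = 1508 × -0.202/307.378 ≈ -0.99 m/s.
So the fish school is moving at 0.99 m/s away from the emitter.

0.99 m/s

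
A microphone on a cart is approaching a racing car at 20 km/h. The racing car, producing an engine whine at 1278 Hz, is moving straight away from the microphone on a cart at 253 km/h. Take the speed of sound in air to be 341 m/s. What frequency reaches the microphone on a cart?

253 km/h = 70.28 m/s; 20 km/h = 5.556 m/s.
General Doppler shift: f' = f · (v + v_o)/(v + v_s).
f' = 1278 × (341 + 5.556)/(341 + 70.28) = 1278 × 346.56/411.28 ≈ 1077 Hz.

1077 Hz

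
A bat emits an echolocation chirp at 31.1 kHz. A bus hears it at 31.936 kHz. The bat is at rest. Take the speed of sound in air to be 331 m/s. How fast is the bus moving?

8.9 m/s

f' > f, so the bus is approaching.
f' = f · (v + v_o)/v ⇒ v_o = v · |f'/f − 1|.
v_o = 331 × |31.936/31.1 − 1| = 331 × 0.02688 ≈ 8.9 m/s.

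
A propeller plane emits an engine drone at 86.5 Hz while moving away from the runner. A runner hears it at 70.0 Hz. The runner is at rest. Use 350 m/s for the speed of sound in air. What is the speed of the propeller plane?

f' = f · v/(v + v_s) ⇒ v_s = v · |1 − f/f'|.
v_s = 350 × |1 − 86.5/70.0| = 350 × 0.2357 ≈ 83 m/s.

83 m/s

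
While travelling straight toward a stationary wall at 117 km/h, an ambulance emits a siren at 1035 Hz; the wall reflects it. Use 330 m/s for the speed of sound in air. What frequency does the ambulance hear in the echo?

1261 Hz

117 km/h = 32.5 m/s.
The wall receives the sound from a moving source: f₁ = f₀ · v/(v − v_e) = 1035 × 330/297.5 ≈ 1148 Hz.
On the return leg the ambulance is a moving observer: f₂ = f₁ · (v + v_e)/v = 1148 × 362.5/330 ≈ 1261 Hz.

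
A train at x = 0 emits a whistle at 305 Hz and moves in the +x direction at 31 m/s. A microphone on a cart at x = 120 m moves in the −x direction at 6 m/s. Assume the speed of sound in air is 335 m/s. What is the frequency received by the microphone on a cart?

The observer lies on the +x side, so the source is heading toward the observer and the observer is heading toward the source.
General Doppler shift: f' = f · (v + v_o)/(v − v_s).
f' = 305 × (335 + 6)/(335 − 31) = 305 × 341/304 ≈ 342 Hz.

342 Hz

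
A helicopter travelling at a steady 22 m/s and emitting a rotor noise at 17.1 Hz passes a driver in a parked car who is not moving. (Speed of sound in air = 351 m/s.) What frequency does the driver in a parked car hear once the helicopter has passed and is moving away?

Receding: f₂ = f · v/(v + v_s) = 17.1 × 351/373 ≈ 16.1 Hz.

16.1 Hz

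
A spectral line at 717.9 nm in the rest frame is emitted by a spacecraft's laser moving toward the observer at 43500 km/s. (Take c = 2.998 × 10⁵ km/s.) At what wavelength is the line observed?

620.3 nm

β = v/c = 43500/299800 = 0.1451.
Relativistic Doppler for wavelength: λ' = λ₀ · √((1 − β)/(1 + β)).
λ' = 717.9 × √(0.8549/1.1451) = 717.9 × 0.86405 ≈ 620.3 nm.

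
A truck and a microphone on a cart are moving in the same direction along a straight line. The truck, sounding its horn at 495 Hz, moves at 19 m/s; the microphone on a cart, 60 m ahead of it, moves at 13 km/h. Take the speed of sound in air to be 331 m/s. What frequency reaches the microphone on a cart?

519 Hz

13 km/h = 3.611 m/s.
The microphone on a cart is ahead, so the truck is moving toward it while the microphone on a cart is moving away from the truck.
General Doppler shift: f' = f · (v − v_o)/(v − v_s).
f' = 495 × (331 − 3.611)/(331 − 19) = 495 × 327.39/312 ≈ 519 Hz.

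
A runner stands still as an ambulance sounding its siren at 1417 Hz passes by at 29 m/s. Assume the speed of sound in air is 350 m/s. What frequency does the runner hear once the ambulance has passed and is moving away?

1309 Hz

Receding: f₂ = f · v/(v + v_s) = 1417 × 350/379 ≈ 1309 Hz.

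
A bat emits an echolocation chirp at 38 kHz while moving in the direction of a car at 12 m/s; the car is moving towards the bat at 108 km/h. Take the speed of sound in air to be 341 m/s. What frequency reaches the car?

108 km/h = 30 m/s.
Both move, so f' = f · (v + v_o)/(v − v_s).
f' = 38 × (341 + 30)/(341 − 12) = 38 × 371/329 ≈ 42.9 kHz.

42.9 kHz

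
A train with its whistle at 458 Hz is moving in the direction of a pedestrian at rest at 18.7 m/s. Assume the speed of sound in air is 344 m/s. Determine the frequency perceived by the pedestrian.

Only the source moves, toward the listener, so f' = f · v/(v − v_s).
f' = 458 × 344/(344 − 18.7) = 458 × 344/325.3 ≈ 484 Hz.

484 Hz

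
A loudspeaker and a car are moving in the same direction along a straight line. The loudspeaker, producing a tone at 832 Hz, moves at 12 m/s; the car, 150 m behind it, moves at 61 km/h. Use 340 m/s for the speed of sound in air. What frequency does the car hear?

844 Hz

61 km/h = 16.94 m/s.
The car is behind, so the loudspeaker is moving away from it while the car is moving toward the loudspeaker.
General Doppler shift: f' = f · (v + v_o)/(v + v_s).
f' = 832 × (340 + 16.94)/(340 + 12) = 832 × 356.94/352 ≈ 844 Hz.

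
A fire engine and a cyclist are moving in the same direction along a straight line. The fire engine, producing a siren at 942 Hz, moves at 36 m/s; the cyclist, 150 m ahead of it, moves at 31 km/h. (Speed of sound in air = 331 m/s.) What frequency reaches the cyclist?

1029 Hz

31 km/h = 8.611 m/s.
The cyclist is ahead, so the fire engine is moving toward it while the cyclist is moving away from the fire engine.
General Doppler shift: f' = f · (v − v_o)/(v − v_s).
f' = 942 × (331 − 8.611)/(331 − 36) = 942 × 322.39/295 ≈ 1029 Hz.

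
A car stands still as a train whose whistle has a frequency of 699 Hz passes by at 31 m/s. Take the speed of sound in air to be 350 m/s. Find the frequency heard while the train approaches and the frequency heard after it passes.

Approaching: f₁ = f · v/(v − v_s) = 699 × 350/319 ≈ 767 Hz.
Receding: f₂ = f · v/(v + v_s) = 699 × 350/381 ≈ 642 Hz.

767 Hz approaching; 642 Hz receding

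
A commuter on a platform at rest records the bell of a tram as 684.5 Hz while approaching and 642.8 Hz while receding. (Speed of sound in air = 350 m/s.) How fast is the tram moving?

11.0 m/s

f₁/f₂ = (v + v_s)/(v − v_s), so v_s = v · (f₁ − f₂)/(f₁ + f₂).
v_s = 350 × (684.5 − 642.8)/(684.5 + 642.8) = 350 × 41.7/1327.3 ≈ 11.0 m/s.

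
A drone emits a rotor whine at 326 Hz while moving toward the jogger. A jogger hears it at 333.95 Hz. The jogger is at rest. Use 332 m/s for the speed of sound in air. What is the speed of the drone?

f' = f · v/(v − v_s) ⇒ v_s = v · |1 − f/f'|.
v_s = 332 × |1 − 326/333.95| = 332 × 0.02381 ≈ 7.9 m/s.

7.9 m/s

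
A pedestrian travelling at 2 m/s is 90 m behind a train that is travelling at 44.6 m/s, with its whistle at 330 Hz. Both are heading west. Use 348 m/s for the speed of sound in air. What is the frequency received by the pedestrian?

294 Hz

The pedestrian is behind, so the train is moving away from it while the pedestrian is moving toward the train.
General Doppler shift: f' = f · (v + v_o)/(v + v_s).
f' = 330 × (348 + 2)/(348 + 44.6) = 330 × 350/392.6 ≈ 294 Hz.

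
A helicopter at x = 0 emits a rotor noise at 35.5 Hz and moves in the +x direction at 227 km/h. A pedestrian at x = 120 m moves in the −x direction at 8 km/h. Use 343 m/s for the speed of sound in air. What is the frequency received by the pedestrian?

43.8 Hz

227 km/h = 63.06 m/s; 8 km/h = 2.222 m/s.
The observer lies on the +x side, so the source is heading toward the observer and the observer is heading toward the source.
Both move, so f' = f · (v + v_o)/(v − v_s).
f' = 35.5 × (343 + 2.222)/(343 − 63.06) = 35.5 × 345.22/279.94 ≈ 43.8 Hz.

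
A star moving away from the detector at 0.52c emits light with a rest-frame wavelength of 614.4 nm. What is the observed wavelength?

1093.3 nm

Relativistic Doppler for wavelength: λ' = λ₀ · √((1 + β)/(1 − β)).
λ' = 614.4 × √(1.5200/0.4800) = 614.4 × 1.77951 ≈ 1093.3 nm.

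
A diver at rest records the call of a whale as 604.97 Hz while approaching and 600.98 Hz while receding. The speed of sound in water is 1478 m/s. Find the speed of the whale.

f₁/f₂ = (v + v_s)/(v − v_s), so v_s = v · (f₁ − f₂)/(f₁ + f₂).
v_s = 1478 × (604.97 − 600.98)/(604.97 + 600.98) = 1478 × 3.99/1205.95 ≈ 4.9 m/s.

4.9 m/s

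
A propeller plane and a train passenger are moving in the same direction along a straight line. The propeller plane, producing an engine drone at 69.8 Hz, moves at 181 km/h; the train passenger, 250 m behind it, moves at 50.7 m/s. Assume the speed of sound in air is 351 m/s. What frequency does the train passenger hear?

70 Hz

181 km/h = 50.28 m/s.
The train passenger is behind, so the propeller plane is moving away from it while the train passenger is moving toward the propeller plane.
With source receding and observer approaching, f' = f · (v + v_o)/(v + v_s).
f' = 69.8 × (351 + 50.7)/(351 + 50.28) = 69.8 × 401.7/401.28 ≈ 70 Hz.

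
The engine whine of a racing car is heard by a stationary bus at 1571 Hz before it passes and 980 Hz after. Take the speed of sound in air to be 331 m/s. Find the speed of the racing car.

f₁/f₂ = (v + v_s)/(v − v_s), so v_s = v · (f₁ − f₂)/(f₁ + f₂).
v_s = 331 × (1571 − 980)/(1571 + 980) = 331 × 591/2551 ≈ 77 m/s.

77 m/s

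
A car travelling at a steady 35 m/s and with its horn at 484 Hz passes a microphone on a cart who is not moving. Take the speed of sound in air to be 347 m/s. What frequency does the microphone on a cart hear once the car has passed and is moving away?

440 Hz

Receding: f₂ = f · v/(v + v_s) = 484 × 347/382 ≈ 440 Hz.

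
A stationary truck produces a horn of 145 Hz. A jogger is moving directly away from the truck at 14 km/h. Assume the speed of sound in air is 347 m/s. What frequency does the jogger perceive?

143 Hz

14 km/h = 3.889 m/s.
Moving observer, stationary source: f' = f · (v − v_o)/v.
f' = 145 × (347 − 3.889)/347 = 145 × 343.11/347 ≈ 143 Hz.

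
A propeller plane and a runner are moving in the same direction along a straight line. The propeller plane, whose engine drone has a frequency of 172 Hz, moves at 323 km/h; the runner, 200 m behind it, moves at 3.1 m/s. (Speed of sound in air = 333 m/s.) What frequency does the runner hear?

323 km/h = 89.72 m/s.
The runner is behind, so the propeller plane is moving away from it while the runner is moving toward the propeller plane.
With source receding and observer approaching, f' = f · (v + v_o)/(v + v_s).
f' = 172 × (333 + 3.1)/(333 + 89.72) = 172 × 336.1/422.72 ≈ 137 Hz.

137 Hz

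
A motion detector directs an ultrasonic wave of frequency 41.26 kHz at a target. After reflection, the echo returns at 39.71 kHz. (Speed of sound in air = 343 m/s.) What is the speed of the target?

Double Doppler shift off a moving reflector: f₂ = f₀ · (v + u)/(v − u) (u > 0 toward emitter).
Rearranging, u = v · (f₂ − f₀)/(f₂ + f₀) = 343 × -1.55/80.97 ≈ -6.6 m/s.
So the target is moving at 6.6 m/s away from the emitter.

6.6 m/s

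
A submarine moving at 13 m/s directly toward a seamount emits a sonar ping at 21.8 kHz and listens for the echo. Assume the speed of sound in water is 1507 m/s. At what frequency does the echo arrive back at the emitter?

The seamount receives the sound from a moving source: f₁ = f₀ · v/(v − v_e) = 21.8 × 1507/1494 ≈ 22.0 kHz.
On the return leg the submarine is a moving observer: f₂ = f₁ · (v + v_e)/v = 22.0 × 1520/1507 ≈ 22.2 kHz.

22.2 kHz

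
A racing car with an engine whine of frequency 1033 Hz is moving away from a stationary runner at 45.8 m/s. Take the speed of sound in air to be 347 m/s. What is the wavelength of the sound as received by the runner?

38.0 cm

With the source moving away from a stationary observer, f' = f · v/(v + v_s).
f' = 1033 × 347/(347 + 45.8) ≈ 913 Hz.
λ' = v/f' = 347/912.553 ≈ 38.0 cm.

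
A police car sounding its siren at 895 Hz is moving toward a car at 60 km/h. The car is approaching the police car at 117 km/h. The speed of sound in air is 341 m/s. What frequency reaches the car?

1031 Hz

60 km/h = 16.67 m/s; 117 km/h = 32.5 m/s.
Both move, so f' = f · (v + v_o)/(v − v_s).
f' = 895 × (341 + 32.5)/(341 − 16.67) = 895 × 373.5/324.33 ≈ 1031 Hz.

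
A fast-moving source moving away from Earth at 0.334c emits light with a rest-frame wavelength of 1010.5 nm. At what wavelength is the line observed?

1430.1 nm

Relativistic Doppler for wavelength: λ' = λ₀ · √((1 + β)/(1 − β)).
λ' = 1010.5 × √(1.3340/0.6660) = 1010.5 × 1.41527 ≈ 1430.1 nm.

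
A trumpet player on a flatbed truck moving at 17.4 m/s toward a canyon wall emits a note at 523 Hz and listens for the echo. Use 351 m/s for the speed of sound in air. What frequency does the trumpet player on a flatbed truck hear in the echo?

The canyon wall receives the sound from a moving source: f₁ = f₀ · v/(v − v_e) = 523 × 351/333.6 ≈ 550 Hz.
On the return leg the trumpet player on a flatbed truck is a moving observer: f₂ = f₁ · (v + v_e)/v = 550 × 368.4/351 ≈ 578 Hz.

578 Hz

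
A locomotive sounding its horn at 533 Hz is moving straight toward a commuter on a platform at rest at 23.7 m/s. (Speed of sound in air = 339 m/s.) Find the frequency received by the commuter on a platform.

573 Hz

Only the source moves, toward the listener, so f' = f · v/(v − v_s).
f' = 533 × 339/(339 − 23.7) = 533 × 339/315.3 ≈ 573 Hz.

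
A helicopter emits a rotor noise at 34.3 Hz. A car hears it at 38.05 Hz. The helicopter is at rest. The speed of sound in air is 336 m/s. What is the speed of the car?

f' > f, so the car is approaching.
f' = f · (v + v_o)/v ⇒ v_o = v · |f'/f − 1|.
v_o = 336 × |38.05/34.3 − 1| = 336 × 0.1093 ≈ 37 m/s.

37 m/s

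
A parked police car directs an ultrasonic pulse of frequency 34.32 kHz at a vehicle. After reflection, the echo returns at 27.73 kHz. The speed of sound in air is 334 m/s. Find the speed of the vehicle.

Double Doppler shift off a moving reflector: f₂ = f₀ · (v + u)/(v − u) (u > 0 toward emitter).
Rearranging, u = v · (f₂ − f₀)/(f₂ + f₀) = 334 × -6.59/62.05 ≈ -35 m/s.
So the vehicle is moving at 35 m/s away from the emitter.

35 m/s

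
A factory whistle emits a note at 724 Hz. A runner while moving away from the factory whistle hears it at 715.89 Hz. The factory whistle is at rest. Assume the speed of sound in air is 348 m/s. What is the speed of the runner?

3.9 m/s

f' = f · (v − v_o)/v ⇒ v_o = v · |f'/f − 1|.
v_o = 348 × |715.89/724 − 1| = 348 × 0.0112 ≈ 3.9 m/s.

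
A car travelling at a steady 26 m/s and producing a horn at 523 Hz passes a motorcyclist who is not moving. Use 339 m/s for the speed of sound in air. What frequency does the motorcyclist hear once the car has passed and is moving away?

Receding: f₂ = f · v/(v + v_s) = 523 × 339/365 ≈ 486 Hz.

486 Hz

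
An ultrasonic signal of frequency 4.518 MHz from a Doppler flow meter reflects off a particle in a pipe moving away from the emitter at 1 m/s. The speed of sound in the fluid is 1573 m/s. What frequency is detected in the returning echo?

4.512 MHz

The particle in a pipe first receives the wave as a moving observer: f₁ = f₀ · (v − u)/v = 4.518 × (1573 − 1)/1573 ≈ 4.515 MHz.
The reflection then acts as a moving source: f₂ = f₁ · v/(v + u) ≈ 4.512 MHz.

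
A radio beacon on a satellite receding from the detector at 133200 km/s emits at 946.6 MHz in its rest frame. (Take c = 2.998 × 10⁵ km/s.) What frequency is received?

β = v/c = 133200/299800 = 0.4443.
Relativistic Doppler for frequency: f' = f₀ · √((1 − β)/(1 + β)).
f' = 946.6 × √(0.5557/1.4443) = 946.6 × 0.62029 ≈ 587.2 MHz.

587.2 MHz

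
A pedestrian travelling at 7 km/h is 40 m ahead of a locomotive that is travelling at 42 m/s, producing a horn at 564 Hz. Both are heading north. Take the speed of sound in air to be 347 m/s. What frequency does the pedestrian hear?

7 km/h = 1.944 m/s.
The pedestrian is ahead, so the locomotive is moving toward it while the pedestrian is moving away from the locomotive.
General Doppler shift: f' = f · (v − v_o)/(v − v_s).
f' = 564 × (347 − 1.944)/(347 − 42) = 564 × 345.06/305 ≈ 638 Hz.

638 Hz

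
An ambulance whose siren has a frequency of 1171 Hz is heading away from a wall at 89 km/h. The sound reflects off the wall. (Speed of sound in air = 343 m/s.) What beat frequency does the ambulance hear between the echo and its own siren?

89 km/h = 24.72 m/s.
The wall receives the sound from a moving source: f₁ = f₀ · v/(v + v_e) = 1171 × 343/367.72 ≈ 1092.3 Hz.
On the return leg the ambulance is a moving observer: f₂ = f₁ · (v − v_e)/v = 1092.3 × 318.28/343 ≈ 1013.5 Hz.
Equivalently f₂ = f₀ · (v − v_e)/(v + v_e).
Beat against the emitted tone: |f₂ − f₀| = 2v_e·f₀/(v + v_e) = 2 × 24.72 × 1171/367.72 ≈ 157 Hz.

157 Hz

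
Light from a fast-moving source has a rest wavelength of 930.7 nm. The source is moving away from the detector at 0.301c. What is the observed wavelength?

1269.7 nm

Relativistic Doppler for wavelength: λ' = λ₀ · √((1 + β)/(1 − β)).
λ' = 930.7 × √(1.3010/0.6990) = 930.7 × 1.36427 ≈ 1269.7 nm.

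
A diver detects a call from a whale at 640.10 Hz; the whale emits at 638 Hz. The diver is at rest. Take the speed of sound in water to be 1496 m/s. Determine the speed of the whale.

f' > f, so the whale is approaching.
f' = f · v/(v − v_s) ⇒ v_s = v · |1 − f/f'|.
v_s = 1496 × |1 − 638/640.10| = 1496 × 0.003281 ≈ 4.9 m/s.

4.9 m/s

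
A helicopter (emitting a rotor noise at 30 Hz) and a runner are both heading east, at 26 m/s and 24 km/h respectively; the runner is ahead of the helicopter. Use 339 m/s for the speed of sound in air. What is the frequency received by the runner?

24 km/h = 6.667 m/s.
The runner is ahead, so the helicopter is moving toward it while the runner is moving away from the helicopter.
General Doppler shift: f' = f · (v − v_o)/(v − v_s).
f' = 30 × (339 − 6.667)/(339 − 26) = 30 × 332.33/313 ≈ 31.9 Hz.

31.9 Hz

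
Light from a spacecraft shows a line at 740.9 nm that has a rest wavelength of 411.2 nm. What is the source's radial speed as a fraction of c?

0.529

λ'/λ₀ = 1.8018 > 1 (redshift), so the source is receding.
λ'/λ₀ = √((1 + β)/(1 − β)) for a receding source ⇒ β = (r² − 1)/(r² + 1) with r = λ'/λ₀.
β = (3.2465 − 1)/(3.2465 + 1) ≈ 0.529.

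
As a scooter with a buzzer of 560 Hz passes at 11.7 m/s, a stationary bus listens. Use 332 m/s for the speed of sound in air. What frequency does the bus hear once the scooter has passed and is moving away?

541 Hz

Receding: f₂ = f · v/(v + v_s) = 560 × 332/343.7 ≈ 541 Hz.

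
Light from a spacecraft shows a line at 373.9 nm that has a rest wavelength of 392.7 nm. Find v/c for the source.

λ'/λ₀ = 0.9521 < 1 (blueshift), so the source is approaching.
λ'/λ₀ = √((1 − β)/(1 + β)) for an approaching source ⇒ β = (1 − r²)/(1 + r²) with r = λ'/λ₀.
β = (1 − 0.9065)/(1 + 0.9065) ≈ 0.049.

0.049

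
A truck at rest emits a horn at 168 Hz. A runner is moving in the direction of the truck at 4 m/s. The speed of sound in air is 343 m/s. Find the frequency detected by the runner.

Only the observer moves, toward the source, so f' = f · (v + v_o)/v.
f' = 168 × (343 + 4)/343 = 168 × 347/343 ≈ 170 Hz.

170 Hz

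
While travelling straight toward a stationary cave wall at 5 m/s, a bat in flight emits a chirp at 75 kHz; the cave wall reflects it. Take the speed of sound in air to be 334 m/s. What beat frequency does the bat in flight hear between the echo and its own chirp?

The cave wall receives the sound from a moving source: f₁ = f₀ · v/(v − v_e) = 75 × 334/329 ≈ 76.14 kHz.
On the return leg the bat in flight is a moving observer: f₂ = f₁ · (v + v_e)/v = 76.14 × 339/334 ≈ 77.28 kHz.
Equivalently f₂ = f₀ · (v + v_e)/(v − v_e).
Beat against the emitted tone (with f₀ = 75000 Hz): |f₂ − f₀| = 2v_e·f₀/(v − v_e) = 2 × 5 × 75000/329 ≈ 2280 Hz.

2280 Hz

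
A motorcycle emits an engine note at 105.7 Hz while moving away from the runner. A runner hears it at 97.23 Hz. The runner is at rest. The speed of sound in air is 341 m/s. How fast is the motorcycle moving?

30 m/s

f' = f · v/(v + v_s) ⇒ v_s = v · |1 − f/f'|.
v_s = 341 × |1 − 105.7/97.23| = 341 × 0.08711 ≈ 30 m/s.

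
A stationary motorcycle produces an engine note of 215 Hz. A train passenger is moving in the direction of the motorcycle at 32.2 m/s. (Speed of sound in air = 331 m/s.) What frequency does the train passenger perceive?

Only the observer moves, toward the source, so f' = f · (v + v_o)/v.
f' = 215 × (331 + 32.2)/331 = 215 × 363.2/331 ≈ 236 Hz.

236 Hz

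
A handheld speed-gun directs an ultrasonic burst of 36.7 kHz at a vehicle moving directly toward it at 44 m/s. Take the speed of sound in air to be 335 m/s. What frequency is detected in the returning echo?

47.8 kHz

The vehicle first receives the wave as a moving observer: f₁ = f₀ · (v + u)/v = 36.7 × (335 + 44)/335 ≈ 41.5 kHz.
On reflection it acts as a source moving toward the stationary detector: f₂ = f₁ · v/(v − u) = 41.5 × 335/291 ≈ 47.8 kHz.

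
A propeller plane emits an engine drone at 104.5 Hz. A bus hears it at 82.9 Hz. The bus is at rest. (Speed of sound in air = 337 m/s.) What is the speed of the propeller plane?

88 m/s

f' < f, so the propeller plane is receding.
f' = f · v/(v + v_s) ⇒ v_s = v · |1 − f/f'|.
v_s = 337 × |1 − 104.5/82.9| = 337 × 0.2606 ≈ 88 m/s.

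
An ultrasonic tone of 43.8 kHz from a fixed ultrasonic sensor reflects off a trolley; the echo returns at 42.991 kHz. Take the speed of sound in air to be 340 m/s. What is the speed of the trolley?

Double Doppler shift off a moving reflector: f₂ = f₀ · (v + u)/(v − u) (u > 0 toward emitter).
Rearranging, u = v · (f₂ − f₀)/(f₂ + f₀) = 340 × -0.809/86.791 ≈ -3.2 m/s.
So the trolley is moving at 3.2 m/s away from the emitter.

3.2 m/s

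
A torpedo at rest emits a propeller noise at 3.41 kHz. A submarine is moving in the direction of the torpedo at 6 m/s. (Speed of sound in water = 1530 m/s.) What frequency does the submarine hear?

3.42 kHz

Moving observer, stationary source: f' = f · (v + v_o)/v.
f' = 3.41 × (1530 + 6)/1530 = 3.41 × 1536/1530 ≈ 3.42 kHz.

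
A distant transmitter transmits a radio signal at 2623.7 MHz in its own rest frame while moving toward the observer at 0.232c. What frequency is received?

3323.1 MHz

Relativistic Doppler for frequency: f' = f₀ · √((1 + β)/(1 − β)).
f' = 2623.7 × √(1.2320/0.7680) = 2623.7 × 1.26656 ≈ 3323.1 MHz.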